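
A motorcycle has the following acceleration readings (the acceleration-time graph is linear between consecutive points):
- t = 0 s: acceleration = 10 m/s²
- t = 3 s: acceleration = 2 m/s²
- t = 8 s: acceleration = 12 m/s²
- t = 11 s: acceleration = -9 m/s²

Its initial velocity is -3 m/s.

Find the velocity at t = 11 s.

54.5 m/s

Δv equals the area under the a-t graph; then v = v₀ + Δv.
0–3 s: ½(10 + 2)(3) = 18 m/s
3–8 s: ½(2 + 12)(5) = 35 m/s
8–11 s: ½(12 + -9)(3) = 4.5 m/s
Δv = 57.5 m/s, so v(11) = -3 + (57.5) = 54.5 m/s.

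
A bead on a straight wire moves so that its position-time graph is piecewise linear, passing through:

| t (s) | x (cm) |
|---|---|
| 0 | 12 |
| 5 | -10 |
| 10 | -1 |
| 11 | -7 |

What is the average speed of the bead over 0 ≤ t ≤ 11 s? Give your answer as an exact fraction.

Average speed = (total path length)/(elapsed time); on a piecewise-linear x-t graph the path length is Σ|Δx|.
0–5 s: |Δx| = |-10 − 12| = 22 cm
5–10 s: |Δx| = |-1 − -10| = 9 cm
10–11 s: |Δx| = |-7 − -1| = 6 cm
Total path = 37 cm; average speed = 37/11 = 37/11 cm/s.

37/11 cm/s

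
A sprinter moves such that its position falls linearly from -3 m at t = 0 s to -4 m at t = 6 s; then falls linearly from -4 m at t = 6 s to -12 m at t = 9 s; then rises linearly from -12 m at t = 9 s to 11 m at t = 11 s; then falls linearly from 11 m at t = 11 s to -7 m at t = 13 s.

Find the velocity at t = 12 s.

Velocity is the slope of the x-t graph on 11–13 s: (-7 − 11)/(13 − 11) = -9 m/s.

-9 m/s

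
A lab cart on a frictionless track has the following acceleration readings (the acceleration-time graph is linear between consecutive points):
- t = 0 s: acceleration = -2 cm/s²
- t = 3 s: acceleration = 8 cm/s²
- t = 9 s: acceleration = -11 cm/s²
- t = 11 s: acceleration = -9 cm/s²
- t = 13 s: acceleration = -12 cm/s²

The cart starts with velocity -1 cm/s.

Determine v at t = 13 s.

Δv equals the area under the a-t graph; then v = v₀ + Δv.
0–3 s: ½(-2 + 8)(3) = 9 cm/s
3–9 s: ½(8 + -11)(6) = -9 cm/s
9–11 s: ½(-11 + -9)(2) = -20 cm/s
11–13 s: ½(-9 + -12)(2) = -21 cm/s
Δv = -41 cm/s, so v(13) = -1 + (-41) = -42 cm/s.

-42 cm/s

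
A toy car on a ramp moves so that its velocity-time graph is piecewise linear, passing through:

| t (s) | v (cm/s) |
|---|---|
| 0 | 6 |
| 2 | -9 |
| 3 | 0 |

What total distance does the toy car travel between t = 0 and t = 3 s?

Distance (not displacement) is the total path length: add the absolute areas under v-t.
0–2 s: v = 0 at t = 0.8 s; triangle areas 2.4 + 5.4 = 7.8 cm
2–3 s: |½(-9 + 0)(1)| = 4.5 cm
Total distance = 12.3 cm

12.3 cm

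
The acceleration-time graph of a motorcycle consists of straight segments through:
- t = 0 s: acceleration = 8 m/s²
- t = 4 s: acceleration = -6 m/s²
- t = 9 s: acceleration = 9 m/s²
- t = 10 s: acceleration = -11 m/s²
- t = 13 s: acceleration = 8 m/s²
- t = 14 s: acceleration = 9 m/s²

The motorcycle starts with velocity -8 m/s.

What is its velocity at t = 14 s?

6.5 m/s

Δv equals the area under the a-t graph; then v = v₀ + Δv.
0–4 s: ½(8 + -6)(4) = 4 m/s
4–9 s: ½(-6 + 9)(5) = 7.5 m/s
9–10 s: ½(9 + -11)(1) = -1 m/s
10–13 s: ½(-11 + 8)(3) = -4.5 m/s
13–14 s: ½(8 + 9)(1) = 8.5 m/s
Δv = 14.5 m/s, so v(14) = -8 + (14.5) = 6.5 m/s.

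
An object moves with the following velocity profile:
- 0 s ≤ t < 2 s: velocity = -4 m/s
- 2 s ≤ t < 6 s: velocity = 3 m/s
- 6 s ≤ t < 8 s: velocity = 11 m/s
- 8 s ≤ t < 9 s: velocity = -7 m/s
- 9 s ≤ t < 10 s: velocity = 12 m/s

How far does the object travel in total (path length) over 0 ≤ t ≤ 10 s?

61 m

Distance (not displacement) is the total path length: add the absolute areas under v-t.
0–2 s: |-4| × 2 = 8 m
2–6 s: |3| × 4 = 12 m
6–8 s: |11| × 2 = 22 m
8–9 s: |-7| × 1 = 7 m
9–10 s: |12| × 1 = 12 m
Total distance = 61 m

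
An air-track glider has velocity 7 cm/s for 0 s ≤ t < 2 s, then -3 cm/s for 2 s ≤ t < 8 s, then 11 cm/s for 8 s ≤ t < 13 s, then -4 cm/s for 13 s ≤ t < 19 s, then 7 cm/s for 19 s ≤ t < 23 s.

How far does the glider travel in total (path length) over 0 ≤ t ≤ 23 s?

139 cm

Distance (not displacement) is the total path length: add the absolute areas under v-t.
0–2 s: |7| × 2 = 14 cm
2–8 s: |-3| × 6 = 18 cm
8–13 s: |11| × 5 = 55 cm
13–19 s: |-4| × 6 = 24 cm
19–23 s: |7| × 4 = 28 cm
Total distance = 139 cm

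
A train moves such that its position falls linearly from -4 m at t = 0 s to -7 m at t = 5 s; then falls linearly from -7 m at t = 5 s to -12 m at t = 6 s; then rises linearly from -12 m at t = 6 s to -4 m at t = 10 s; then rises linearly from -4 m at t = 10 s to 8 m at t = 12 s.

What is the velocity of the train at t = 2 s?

Velocity is the slope of the x-t graph on 0–5 s: (-7 − -4)/(5 − 0) = -0.6 m/s.

-0.6 m/s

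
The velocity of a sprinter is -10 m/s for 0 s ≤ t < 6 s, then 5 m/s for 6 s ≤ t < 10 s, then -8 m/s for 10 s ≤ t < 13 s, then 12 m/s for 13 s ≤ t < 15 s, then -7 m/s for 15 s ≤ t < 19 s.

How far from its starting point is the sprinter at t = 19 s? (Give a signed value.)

-68 m

Net displacement equals the area under the velocity-time graph (areas below the axis count negative).
0–6 s: -10 × 6 = -60 m
6–10 s: 5 × 4 = 20 m
10–13 s: -8 × 3 = -24 m
13–15 s: 12 × 2 = 24 m
15–19 s: -7 × 4 = -28 m
Net displacement = -68 m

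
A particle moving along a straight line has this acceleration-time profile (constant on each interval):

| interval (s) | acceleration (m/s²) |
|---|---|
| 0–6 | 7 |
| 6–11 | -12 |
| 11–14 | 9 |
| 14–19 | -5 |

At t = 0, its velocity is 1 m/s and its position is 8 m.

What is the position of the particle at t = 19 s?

On each constant-a segment, Δv = aΔt and Δx = v₀Δt + ½aΔt²; chain segment to segment.
0–6 s: v starts 1 m/s; Δx = 1·6 + ½·7·6² = 132 m; v ends 43 m/s.
6–11 s: v starts 43 m/s; Δx = 43·5 + ½·-12·5² = 65 m; v ends -17 m/s.
11–14 s: v starts -17 m/s; Δx = -17·3 + ½·9·3² = -10.5 m; v ends 10 m/s.
14–19 s: v starts 10 m/s; Δx = 10·5 + ½·-5·5² = -12.5 m; v ends -15 m/s.
x(19) = 8 + Σ Δx = 182 m.

182 m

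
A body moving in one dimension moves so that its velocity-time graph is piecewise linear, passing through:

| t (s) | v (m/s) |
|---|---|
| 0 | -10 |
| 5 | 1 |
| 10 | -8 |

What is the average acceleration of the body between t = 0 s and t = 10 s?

0.2 m/s²

Average acceleration = Δv/Δt = (-8 − -10)/(10 − 0) = 0.2 m/s².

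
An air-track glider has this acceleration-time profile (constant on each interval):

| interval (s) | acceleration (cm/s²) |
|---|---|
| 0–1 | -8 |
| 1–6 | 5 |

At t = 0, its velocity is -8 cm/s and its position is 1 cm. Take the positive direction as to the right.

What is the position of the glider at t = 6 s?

-28.5 cm

On each constant-a segment, Δv = aΔt and Δx = v₀Δt + ½aΔt²; chain segment to segment.
0–1 s: v starts -8 cm/s; Δx = -8·1 + ½·-8·1² = -12 cm; v ends -16 cm/s.
1–6 s: v starts -16 cm/s; Δx = -16·5 + ½·5·5² = -17.5 cm; v ends 9 cm/s.
x(6) = 1 + Σ Δx = -28.5 cm.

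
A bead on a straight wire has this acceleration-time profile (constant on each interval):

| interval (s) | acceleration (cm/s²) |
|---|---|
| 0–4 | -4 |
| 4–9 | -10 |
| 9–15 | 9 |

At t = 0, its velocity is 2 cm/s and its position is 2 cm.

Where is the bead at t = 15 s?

-439 cm

On each constant-a segment, Δv = aΔt and Δx = v₀Δt + ½aΔt²; chain segment to segment.
0–4 s: v starts 2 cm/s; Δx = 2·4 + ½·-4·4² = -24 cm; v ends -14 cm/s.
4–9 s: v starts -14 cm/s; Δx = -14·5 + ½·-10·5² = -195 cm; v ends -64 cm/s.
9–15 s: v starts -64 cm/s; Δx = -64·6 + ½·9·6² = -222 cm; v ends -10 cm/s.
x(15) = 2 + Σ Δx = -439 cm.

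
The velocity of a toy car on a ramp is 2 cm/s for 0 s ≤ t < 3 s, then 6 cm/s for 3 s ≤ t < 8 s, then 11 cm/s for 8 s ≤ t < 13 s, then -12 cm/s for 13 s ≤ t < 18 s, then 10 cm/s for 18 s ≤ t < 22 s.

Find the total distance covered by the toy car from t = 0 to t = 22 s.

191 cm

Total distance travelled is ∫|v| dt — sum the magnitudes of each area piece.
0–3 s: |2| × 3 = 6 cm
3–8 s: |6| × 5 = 30 cm
8–13 s: |11| × 5 = 55 cm
13–18 s: |-12| × 5 = 60 cm
18–22 s: |10| × 4 = 40 cm
Total distance = 191 cm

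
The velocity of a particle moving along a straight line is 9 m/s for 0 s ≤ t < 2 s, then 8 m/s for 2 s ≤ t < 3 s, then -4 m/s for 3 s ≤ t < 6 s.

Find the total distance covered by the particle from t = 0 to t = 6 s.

Distance (not displacement) is the total path length: add the absolute areas under v-t.
0–2 s: |9| × 2 = 18 m
2–3 s: |8| × 1 = 8 m
3–6 s: |-4| × 3 = 12 m
Total distance = 38 m

38 m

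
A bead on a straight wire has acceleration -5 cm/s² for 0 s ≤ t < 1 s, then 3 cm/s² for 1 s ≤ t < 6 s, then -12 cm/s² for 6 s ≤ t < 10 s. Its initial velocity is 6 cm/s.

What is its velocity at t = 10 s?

Δv equals the area under the a-t graph; then v = v₀ + Δv.
0–1 s: -5 × 1 = -5 cm/s
1–6 s: 3 × 5 = 15 cm/s
6–10 s: -12 × 4 = -48 cm/s
Δv = -38 cm/s, so v(10) = 6 + (-38) = -32 cm/s.

-32 cm/s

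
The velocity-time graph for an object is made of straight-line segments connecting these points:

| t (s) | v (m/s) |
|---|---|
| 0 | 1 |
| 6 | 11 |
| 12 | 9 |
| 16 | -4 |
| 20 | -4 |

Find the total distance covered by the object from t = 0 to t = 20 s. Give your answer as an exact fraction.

Distance (not displacement) is the total path length: add the absolute areas under v-t.
0–6 s: |½(1 + 11)(6)| = 36 m
6–12 s: |½(11 + 9)(6)| = 60 m
12–16 s: v = 0 at t = 192/13 s; triangle areas 162/13 + 32/13 = 194/13 m
16–20 s: |-4| × 4 = 16 m
Total distance = 1650/13 m

1650/13 m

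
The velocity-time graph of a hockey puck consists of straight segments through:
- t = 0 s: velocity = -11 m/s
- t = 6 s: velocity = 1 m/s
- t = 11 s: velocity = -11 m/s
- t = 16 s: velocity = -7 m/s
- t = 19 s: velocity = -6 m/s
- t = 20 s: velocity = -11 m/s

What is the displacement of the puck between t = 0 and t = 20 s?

Displacement is the signed area under the v-t curve.
0–6 s: ½(-11 + 1)(6) = -30 m
6–11 s: ½(1 + -11)(5) = -25 m
11–16 s: ½(-11 + -7)(5) = -45 m
16–19 s: ½(-7 + -6)(3) = -19.5 m
19–20 s: ½(-6 + -11)(1) = -8.5 m
Net displacement = -128 m

-128 m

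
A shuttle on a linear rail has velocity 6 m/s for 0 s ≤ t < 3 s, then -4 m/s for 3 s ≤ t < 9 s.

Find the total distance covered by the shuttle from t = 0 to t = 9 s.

42 m

Total distance travelled is ∫|v| dt — sum the magnitudes of each area piece.
0–3 s: |6| × 3 = 18 m
3–9 s: |-4| × 6 = 24 m
Total distance = 42 m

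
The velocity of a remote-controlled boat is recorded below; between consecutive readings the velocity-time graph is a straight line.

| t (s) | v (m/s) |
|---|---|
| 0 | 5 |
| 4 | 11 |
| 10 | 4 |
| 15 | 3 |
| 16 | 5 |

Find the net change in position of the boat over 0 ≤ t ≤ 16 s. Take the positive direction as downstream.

Net displacement equals the area under the velocity-time graph (areas below the axis count negative).
0–4 s: ½(5 + 11)(4) = 32 m
4–10 s: ½(11 + 4)(6) = 45 m
10–15 s: ½(4 + 3)(5) = 17.5 m
15–16 s: ½(3 + 5)(1) = 4 m
Net displacement = 98.5 m

98.5 m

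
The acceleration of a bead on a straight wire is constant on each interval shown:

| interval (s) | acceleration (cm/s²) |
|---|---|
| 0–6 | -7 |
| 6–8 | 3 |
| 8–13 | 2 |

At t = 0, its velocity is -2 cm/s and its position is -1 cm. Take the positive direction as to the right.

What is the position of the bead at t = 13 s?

On each constant-a segment, Δv = aΔt and Δx = v₀Δt + ½aΔt²; chain segment to segment.
0–6 s: v starts -2 cm/s; Δx = -2·6 + ½·-7·6² = -138 cm; v ends -44 cm/s.
6–8 s: v starts -44 cm/s; Δx = -44·2 + ½·3·2² = -82 cm; v ends -38 cm/s.
8–13 s: v starts -38 cm/s; Δx = -38·5 + ½·2·5² = -165 cm; v ends -28 cm/s.
x(13) = -1 + Σ Δx = -386 cm.

-386 cm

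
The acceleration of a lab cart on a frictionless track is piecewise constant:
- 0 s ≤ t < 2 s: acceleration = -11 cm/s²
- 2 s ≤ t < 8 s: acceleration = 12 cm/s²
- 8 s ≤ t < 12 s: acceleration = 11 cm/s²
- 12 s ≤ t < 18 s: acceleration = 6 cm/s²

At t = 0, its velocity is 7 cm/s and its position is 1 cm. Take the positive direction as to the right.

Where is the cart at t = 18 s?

1149 cm

On each constant-a segment, Δv = aΔt and Δx = v₀Δt + ½aΔt²; chain segment to segment.
0–2 s: v starts 7 cm/s; Δx = 7·2 + ½·-11·2² = -8 cm; v ends -15 cm/s.
2–8 s: v starts -15 cm/s; Δx = -15·6 + ½·12·6² = 126 cm; v ends 57 cm/s.
8–12 s: v starts 57 cm/s; Δx = 57·4 + ½·11·4² = 316 cm; v ends 101 cm/s.
12–18 s: v starts 101 cm/s; Δx = 101·6 + ½·6·6² = 714 cm; v ends 137 cm/s.
x(18) = 1 + Σ Δx = 1149 cm.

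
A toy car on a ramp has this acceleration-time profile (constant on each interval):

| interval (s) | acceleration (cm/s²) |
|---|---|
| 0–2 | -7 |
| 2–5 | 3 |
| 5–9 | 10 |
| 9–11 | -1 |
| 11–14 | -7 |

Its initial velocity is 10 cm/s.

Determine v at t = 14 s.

22 cm/s

Δv equals the area under the a-t graph; then v = v₀ + Δv.
0–2 s: -7 × 2 = -14 cm/s
2–5 s: 3 × 3 = 9 cm/s
5–9 s: 10 × 4 = 40 cm/s
9–11 s: -1 × 2 = -2 cm/s
11–14 s: -7 × 3 = -21 cm/s
Δv = 12 cm/s, so v(14) = 10 + (12) = 22 cm/s.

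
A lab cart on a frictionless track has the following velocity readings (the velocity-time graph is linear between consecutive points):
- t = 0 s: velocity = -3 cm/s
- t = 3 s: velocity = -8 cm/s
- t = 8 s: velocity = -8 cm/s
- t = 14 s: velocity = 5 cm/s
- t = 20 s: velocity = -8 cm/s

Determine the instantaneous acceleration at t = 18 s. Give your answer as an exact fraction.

Acceleration is the slope of the v-t graph on 14–20 s: (-8 − 5)/(20 − 14) = -13/6 cm/s².

-13/6 cm/s²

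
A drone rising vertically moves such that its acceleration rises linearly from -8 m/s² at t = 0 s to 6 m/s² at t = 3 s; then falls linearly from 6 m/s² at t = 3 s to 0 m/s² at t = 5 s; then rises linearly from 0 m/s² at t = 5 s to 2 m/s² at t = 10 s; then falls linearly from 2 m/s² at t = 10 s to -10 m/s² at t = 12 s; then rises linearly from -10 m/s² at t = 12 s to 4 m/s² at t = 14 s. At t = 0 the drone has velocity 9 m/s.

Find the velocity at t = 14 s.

Δv equals the area under the a-t graph; then v = v₀ + Δv.
0–3 s: ½(-8 + 6)(3) = -3 m/s
3–5 s: ½(6 + 0)(2) = 6 m/s
5–10 s: ½(0 + 2)(5) = 5 m/s
10–12 s: ½(2 + -10)(2) = -8 m/s
12–14 s: ½(-10 + 4)(2) = -6 m/s
Δv = -6 m/s, so v(14) = 9 + (-6) = 3 m/s.

3 m/s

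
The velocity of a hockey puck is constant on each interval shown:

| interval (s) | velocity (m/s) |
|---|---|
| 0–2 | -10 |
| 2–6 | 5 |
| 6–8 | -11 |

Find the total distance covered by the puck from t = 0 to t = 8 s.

62 m

Total distance travelled is ∫|v| dt — sum the magnitudes of each area piece.
0–2 s: |-10| × 2 = 20 m
2–6 s: |5| × 4 = 20 m
6–8 s: |-11| × 2 = 22 m
Total distance = 62 m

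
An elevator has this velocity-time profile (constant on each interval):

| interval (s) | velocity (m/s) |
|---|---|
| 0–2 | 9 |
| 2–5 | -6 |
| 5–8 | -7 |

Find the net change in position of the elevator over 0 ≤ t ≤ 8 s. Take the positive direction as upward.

Net displacement equals the area under the velocity-time graph (areas below the axis count negative).
0–2 s: 9 × 2 = 18 m
2–5 s: -6 × 3 = -18 m
5–8 s: -7 × 3 = -21 m
Net displacement = -21 m

-21 m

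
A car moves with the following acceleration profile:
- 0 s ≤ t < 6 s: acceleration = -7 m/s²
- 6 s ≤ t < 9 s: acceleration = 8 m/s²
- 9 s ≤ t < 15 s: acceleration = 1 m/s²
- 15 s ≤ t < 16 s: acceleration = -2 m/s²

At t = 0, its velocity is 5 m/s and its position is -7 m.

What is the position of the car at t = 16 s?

On each constant-a segment, Δv = aΔt and Δx = v₀Δt + ½aΔt²; chain segment to segment.
0–6 s: v starts 5 m/s; Δx = 5·6 + ½·-7·6² = -96 m; v ends -37 m/s.
6–9 s: v starts -37 m/s; Δx = -37·3 + ½·8·3² = -75 m; v ends -13 m/s.
9–15 s: v starts -13 m/s; Δx = -13·6 + ½·1·6² = -60 m; v ends -7 m/s.
15–16 s: v starts -7 m/s; Δx = -7·1 + ½·-2·1² = -8 m; v ends -9 m/s.
x(16) = -7 + Σ Δx = -246 m.

-246 m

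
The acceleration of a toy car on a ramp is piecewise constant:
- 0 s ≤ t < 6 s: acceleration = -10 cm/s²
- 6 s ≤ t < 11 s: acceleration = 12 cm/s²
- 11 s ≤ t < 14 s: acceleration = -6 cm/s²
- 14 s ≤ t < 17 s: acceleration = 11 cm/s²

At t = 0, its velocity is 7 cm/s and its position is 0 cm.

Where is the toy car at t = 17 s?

On each constant-a segment, Δv = aΔt and Δx = v₀Δt + ½aΔt²; chain segment to segment.
0–6 s: v starts 7 cm/s; Δx = 7·6 + ½·-10·6² = -138 cm; v ends -53 cm/s.
6–11 s: v starts -53 cm/s; Δx = -53·5 + ½·12·5² = -115 cm; v ends 7 cm/s.
11–14 s: v starts 7 cm/s; Δx = 7·3 + ½·-6·3² = -6 cm; v ends -11 cm/s.
14–17 s: v starts -11 cm/s; Δx = -11·3 + ½·11·3² = 16.5 cm; v ends 22 cm/s.
x(17) = 0 + Σ Δx = -242.5 cm.

-242.5 cm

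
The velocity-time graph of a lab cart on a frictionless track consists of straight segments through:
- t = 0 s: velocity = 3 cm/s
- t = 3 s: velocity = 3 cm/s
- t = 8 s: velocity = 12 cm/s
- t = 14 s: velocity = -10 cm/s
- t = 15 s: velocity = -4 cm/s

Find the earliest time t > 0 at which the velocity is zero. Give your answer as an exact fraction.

t = 124/11 s

v changes sign on 8–14 s (from 12 to -10); the graph is linear there, so v = 0 at t = 8 + (-12)·(14 − 8)/(-10 − 12) = 124/11 s.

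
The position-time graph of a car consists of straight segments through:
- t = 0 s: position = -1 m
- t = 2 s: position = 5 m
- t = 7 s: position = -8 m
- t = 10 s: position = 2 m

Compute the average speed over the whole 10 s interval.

Average speed = (total path length)/(elapsed time); on a piecewise-linear x-t graph the path length is Σ|Δx|.
0–2 s: |Δx| = |5 − -1| = 6 m
2–7 s: |Δx| = |-8 − 5| = 13 m
7–10 s: |Δx| = |2 − -8| = 10 m
Total path = 29 m; average speed = 29/10 = 2.9 m/s.

2.9 m/s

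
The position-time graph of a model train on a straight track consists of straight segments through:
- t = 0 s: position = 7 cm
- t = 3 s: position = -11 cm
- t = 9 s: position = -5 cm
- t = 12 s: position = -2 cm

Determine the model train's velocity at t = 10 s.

1 cm/s

Velocity is the slope of the x-t graph on 9–12 s: (-2 − -5)/(12 − 9) = 1 cm/s.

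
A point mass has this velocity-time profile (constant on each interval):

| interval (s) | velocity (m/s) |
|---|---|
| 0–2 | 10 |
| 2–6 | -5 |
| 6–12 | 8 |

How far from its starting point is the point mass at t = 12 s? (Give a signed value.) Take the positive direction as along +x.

Displacement is the signed area under the v-t curve.
0–2 s: 10 × 2 = 20 m
2–6 s: -5 × 4 = -20 m
6–12 s: 8 × 6 = 48 m
Net displacement = 48 m

48 m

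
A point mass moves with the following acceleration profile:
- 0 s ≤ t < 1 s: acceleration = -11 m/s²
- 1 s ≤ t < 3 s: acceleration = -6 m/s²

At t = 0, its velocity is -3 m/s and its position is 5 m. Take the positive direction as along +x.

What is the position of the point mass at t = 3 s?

On each constant-a segment, Δv = aΔt and Δx = v₀Δt + ½aΔt²; chain segment to segment.
0–1 s: v starts -3 m/s; Δx = -3·1 + ½·-11·1² = -8.5 m; v ends -14 m/s.
1–3 s: v starts -14 m/s; Δx = -14·2 + ½·-6·2² = -40 m; v ends -26 m/s.
x(3) = 5 + Σ Δx = -43.5 m.

-43.5 m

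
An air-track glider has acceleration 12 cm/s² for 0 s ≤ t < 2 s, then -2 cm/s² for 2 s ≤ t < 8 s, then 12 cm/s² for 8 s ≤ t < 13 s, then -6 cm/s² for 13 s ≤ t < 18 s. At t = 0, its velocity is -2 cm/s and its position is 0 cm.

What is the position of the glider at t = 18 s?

On each constant-a segment, Δv = aΔt and Δx = v₀Δt + ½aΔt²; chain segment to segment.
0–2 s: v starts -2 cm/s; Δx = -2·2 + ½·12·2² = 20 cm; v ends 22 cm/s.
2–8 s: v starts 22 cm/s; Δx = 22·6 + ½·-2·6² = 96 cm; v ends 10 cm/s.
8–13 s: v starts 10 cm/s; Δx = 10·5 + ½·12·5² = 200 cm; v ends 70 cm/s.
13–18 s: v starts 70 cm/s; Δx = 70·5 + ½·-6·5² = 275 cm; v ends 40 cm/s.
x(18) = 0 + Σ Δx = 591 cm.

591 cm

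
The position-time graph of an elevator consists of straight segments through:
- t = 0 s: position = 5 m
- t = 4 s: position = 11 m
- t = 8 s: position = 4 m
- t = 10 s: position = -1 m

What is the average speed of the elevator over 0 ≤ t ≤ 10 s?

1.8 m/s

Average speed = (total path length)/(elapsed time); on a piecewise-linear x-t graph the path length is Σ|Δx|.
0–4 s: |Δx| = |11 − 5| = 6 m
4–8 s: |Δx| = |4 − 11| = 7 m
8–10 s: |Δx| = |-1 − 4| = 5 m
Total path = 18 m; average speed = 18/10 = 1.8 m/s.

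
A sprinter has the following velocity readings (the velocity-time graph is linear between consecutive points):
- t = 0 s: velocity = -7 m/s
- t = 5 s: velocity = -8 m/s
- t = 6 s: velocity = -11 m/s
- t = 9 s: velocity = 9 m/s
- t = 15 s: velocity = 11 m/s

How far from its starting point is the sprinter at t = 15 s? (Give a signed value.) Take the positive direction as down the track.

10 m

Displacement is the signed area under the v-t curve.
0–5 s: ½(-7 + -8)(5) = -37.5 m
5–6 s: ½(-8 + -11)(1) = -9.5 m
6–9 s: ½(-11 + 9)(3) = -3 m
9–15 s: ½(9 + 11)(6) = 60 m
Net displacement = 10 m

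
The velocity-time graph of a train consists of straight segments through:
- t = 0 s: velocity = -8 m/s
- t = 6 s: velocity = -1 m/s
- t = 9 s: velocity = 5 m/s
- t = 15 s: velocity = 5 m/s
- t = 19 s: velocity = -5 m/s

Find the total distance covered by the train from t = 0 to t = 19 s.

73.5 m

Distance (not displacement) is the total path length: add the absolute areas under v-t.
0–6 s: |½(-8 + -1)(6)| = 27 m
6–9 s: v = 0 at t = 6.5 s; triangle areas 0.25 + 6.25 = 6.5 m
9–15 s: |5| × 6 = 30 m
15–19 s: v = 0 at t = 17 s; triangle areas 5 + 5 = 10 m
Total distance = 73.5 m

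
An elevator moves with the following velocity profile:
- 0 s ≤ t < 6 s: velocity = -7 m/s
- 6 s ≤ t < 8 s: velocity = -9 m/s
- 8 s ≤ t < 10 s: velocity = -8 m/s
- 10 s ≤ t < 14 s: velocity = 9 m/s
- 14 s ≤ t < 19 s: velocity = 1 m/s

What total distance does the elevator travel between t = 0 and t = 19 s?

117 m

Distance (not displacement) is the total path length: add the absolute areas under v-t.
0–6 s: |-7| × 6 = 42 m
6–8 s: |-9| × 2 = 18 m
8–10 s: |-8| × 2 = 16 m
10–14 s: |9| × 4 = 36 m
14–19 s: |1| × 5 = 5 m
Total distance = 117 m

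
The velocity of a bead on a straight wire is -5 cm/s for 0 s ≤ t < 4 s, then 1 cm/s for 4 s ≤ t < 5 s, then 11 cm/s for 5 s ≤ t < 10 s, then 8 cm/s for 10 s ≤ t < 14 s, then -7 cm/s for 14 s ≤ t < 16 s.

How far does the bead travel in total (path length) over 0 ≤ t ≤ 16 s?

Distance (not displacement) is the total path length: add the absolute areas under v-t.
0–4 s: |-5| × 4 = 20 cm
4–5 s: |1| × 1 = 1 cm
5–10 s: |11| × 5 = 55 cm
10–14 s: |8| × 4 = 32 cm
14–16 s: |-7| × 2 = 14 cm
Total distance = 122 cm

122 cm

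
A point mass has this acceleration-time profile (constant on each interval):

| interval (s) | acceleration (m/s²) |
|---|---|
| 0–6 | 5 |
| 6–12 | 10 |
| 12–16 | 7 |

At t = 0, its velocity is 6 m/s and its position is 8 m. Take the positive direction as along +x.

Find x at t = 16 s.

970 m

On each constant-a segment, Δv = aΔt and Δx = v₀Δt + ½aΔt²; chain segment to segment.
0–6 s: v starts 6 m/s; Δx = 6·6 + ½·5·6² = 126 m; v ends 36 m/s.
6–12 s: v starts 36 m/s; Δx = 36·6 + ½·10·6² = 396 m; v ends 96 m/s.
12–16 s: v starts 96 m/s; Δx = 96·4 + ½·7·4² = 440 m; v ends 124 m/s.
x(16) = 8 + Σ Δx = 970 m.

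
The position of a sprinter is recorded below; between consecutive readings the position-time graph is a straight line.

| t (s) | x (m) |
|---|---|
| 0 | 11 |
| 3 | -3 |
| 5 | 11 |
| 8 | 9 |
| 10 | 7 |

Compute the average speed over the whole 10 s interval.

3.2 m/s

Average speed = (total path length)/(elapsed time); on a piecewise-linear x-t graph the path length is Σ|Δx|.
0–3 s: |Δx| = |-3 − 11| = 14 m
3–5 s: |Δx| = |11 − -3| = 14 m
5–8 s: |Δx| = |9 − 11| = 2 m
8–10 s: |Δx| = |7 − 9| = 2 m
Total path = 32 m; average speed = 32/10 = 3.2 m/s.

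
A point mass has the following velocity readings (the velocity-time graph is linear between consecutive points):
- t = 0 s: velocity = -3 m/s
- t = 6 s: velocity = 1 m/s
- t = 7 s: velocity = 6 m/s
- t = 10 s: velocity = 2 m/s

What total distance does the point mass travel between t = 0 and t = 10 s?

23 m

Distance (not displacement) is the total path length: add the absolute areas under v-t.
0–6 s: v = 0 at t = 4.5 s; triangle areas 6.75 + 0.75 = 7.5 m
6–7 s: |½(1 + 6)(1)| = 3.5 m
7–10 s: |½(6 + 2)(3)| = 12 m
Total distance = 23 m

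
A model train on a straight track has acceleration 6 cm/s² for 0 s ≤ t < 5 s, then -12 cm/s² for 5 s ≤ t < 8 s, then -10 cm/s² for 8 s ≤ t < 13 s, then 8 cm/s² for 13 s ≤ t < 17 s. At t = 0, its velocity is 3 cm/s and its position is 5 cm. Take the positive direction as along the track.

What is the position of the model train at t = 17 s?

-148 cm

On each constant-a segment, Δv = aΔt and Δx = v₀Δt + ½aΔt²; chain segment to segment.
0–5 s: v starts 3 cm/s; Δx = 3·5 + ½·6·5² = 90 cm; v ends 33 cm/s.
5–8 s: v starts 33 cm/s; Δx = 33·3 + ½·-12·3² = 45 cm; v ends -3 cm/s.
8–13 s: v starts -3 cm/s; Δx = -3·5 + ½·-10·5² = -140 cm; v ends -53 cm/s.
13–17 s: v starts -53 cm/s; Δx = -53·4 + ½·8·4² = -148 cm; v ends -21 cm/s.
x(17) = 5 + Σ Δx = -148 cm.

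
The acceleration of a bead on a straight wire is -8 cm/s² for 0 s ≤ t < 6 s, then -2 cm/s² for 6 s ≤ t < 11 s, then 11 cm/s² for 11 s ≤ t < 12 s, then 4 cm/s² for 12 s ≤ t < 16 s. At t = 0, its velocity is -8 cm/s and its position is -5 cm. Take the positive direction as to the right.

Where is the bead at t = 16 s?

On each constant-a segment, Δv = aΔt and Δx = v₀Δt + ½aΔt²; chain segment to segment.
0–6 s: v starts -8 cm/s; Δx = -8·6 + ½·-8·6² = -192 cm; v ends -56 cm/s.
6–11 s: v starts -56 cm/s; Δx = -56·5 + ½·-2·5² = -305 cm; v ends -66 cm/s.
11–12 s: v starts -66 cm/s; Δx = -66·1 + ½·11·1² = -60.5 cm; v ends -55 cm/s.
12–16 s: v starts -55 cm/s; Δx = -55·4 + ½·4·4² = -188 cm; v ends -39 cm/s.
x(16) = -5 + Σ Δx = -750.5 cm.

-750.5 cm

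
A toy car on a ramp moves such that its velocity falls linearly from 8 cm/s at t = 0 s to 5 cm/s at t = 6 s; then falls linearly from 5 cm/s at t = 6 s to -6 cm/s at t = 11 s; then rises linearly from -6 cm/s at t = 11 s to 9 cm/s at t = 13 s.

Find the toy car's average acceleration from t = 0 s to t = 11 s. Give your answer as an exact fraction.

Average acceleration = Δv/Δt = (-6 − 8)/(11 − 0) = -14/11 cm/s².

-14/11 cm/s²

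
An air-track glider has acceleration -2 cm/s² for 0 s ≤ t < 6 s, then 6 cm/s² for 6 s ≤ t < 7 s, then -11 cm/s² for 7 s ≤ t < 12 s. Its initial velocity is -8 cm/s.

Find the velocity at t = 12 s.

Δv equals the area under the a-t graph; then v = v₀ + Δv.
0–6 s: -2 × 6 = -12 cm/s
6–7 s: 6 × 1 = 6 cm/s
7–12 s: -11 × 5 = -55 cm/s
Δv = -61 cm/s, so v(12) = -8 + (-61) = -69 cm/s.

-69 cm/s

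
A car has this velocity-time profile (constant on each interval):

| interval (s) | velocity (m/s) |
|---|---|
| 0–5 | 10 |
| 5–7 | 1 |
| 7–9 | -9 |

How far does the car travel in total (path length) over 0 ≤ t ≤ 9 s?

70 m

Total distance travelled is ∫|v| dt — sum the magnitudes of each area piece.
0–5 s: |10| × 5 = 50 m
5–7 s: |1| × 2 = 2 m
7–9 s: |-9| × 2 = 18 m
Total distance = 70 m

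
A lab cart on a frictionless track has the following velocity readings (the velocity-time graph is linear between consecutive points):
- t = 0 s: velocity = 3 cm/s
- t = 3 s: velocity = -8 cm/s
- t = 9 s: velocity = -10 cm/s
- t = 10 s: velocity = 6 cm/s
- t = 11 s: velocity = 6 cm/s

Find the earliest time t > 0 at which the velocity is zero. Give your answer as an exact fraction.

t = 9/11 s

v changes sign on 0–3 s (from 3 to -8); the graph is linear there, so v = 0 at t = 0 + (-3)·(3 − 0)/(-8 − 3) = 9/11 s.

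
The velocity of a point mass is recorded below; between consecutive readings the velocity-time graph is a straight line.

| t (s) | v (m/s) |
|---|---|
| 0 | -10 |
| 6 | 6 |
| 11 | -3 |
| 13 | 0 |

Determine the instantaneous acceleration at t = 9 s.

Acceleration is the slope of the v-t graph on 6–11 s: (-3 − 6)/(11 − 6) = -1.8 m/s².

-1.8 m/s²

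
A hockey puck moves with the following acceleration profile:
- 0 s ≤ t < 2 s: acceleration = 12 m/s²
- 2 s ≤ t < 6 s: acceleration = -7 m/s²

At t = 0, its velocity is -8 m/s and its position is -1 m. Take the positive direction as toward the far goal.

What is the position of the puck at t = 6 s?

15 m

On each constant-a segment, Δv = aΔt and Δx = v₀Δt + ½aΔt²; chain segment to segment.
0–2 s: v starts -8 m/s; Δx = -8·2 + ½·12·2² = 8 m; v ends 16 m/s.
2–6 s: v starts 16 m/s; Δx = 16·4 + ½·-7·4² = 8 m; v ends -12 m/s.
x(6) = -1 + Σ Δx = 15 m.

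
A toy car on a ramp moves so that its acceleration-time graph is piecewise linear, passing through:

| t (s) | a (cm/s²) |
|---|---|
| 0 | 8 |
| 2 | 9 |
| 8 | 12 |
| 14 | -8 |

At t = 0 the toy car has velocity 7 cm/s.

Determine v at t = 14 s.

Δv equals the area under the a-t graph; then v = v₀ + Δv.
0–2 s: ½(8 + 9)(2) = 17 cm/s
2–8 s: ½(9 + 12)(6) = 63 cm/s
8–14 s: ½(12 + -8)(6) = 12 cm/s
Δv = 92 cm/s, so v(14) = 7 + (92) = 99 cm/s.

99 cm/s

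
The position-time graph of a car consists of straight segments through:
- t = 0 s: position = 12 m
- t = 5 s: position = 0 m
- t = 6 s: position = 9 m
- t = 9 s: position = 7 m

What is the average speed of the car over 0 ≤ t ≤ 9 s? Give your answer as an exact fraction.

Average speed = (total path length)/(elapsed time); on a piecewise-linear x-t graph the path length is Σ|Δx|.
0–5 s: |Δx| = |0 − 12| = 12 m
5–6 s: |Δx| = |9 − 0| = 9 m
6–9 s: |Δx| = |7 − 9| = 2 m
Total path = 23 m; average speed = 23/9 = 23/9 m/s.

23/9 m/s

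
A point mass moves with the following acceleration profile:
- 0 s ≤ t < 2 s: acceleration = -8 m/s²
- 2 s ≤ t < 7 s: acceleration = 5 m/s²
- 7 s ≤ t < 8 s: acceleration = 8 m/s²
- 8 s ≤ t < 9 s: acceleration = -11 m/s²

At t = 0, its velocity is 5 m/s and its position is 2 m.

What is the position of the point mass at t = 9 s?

On each constant-a segment, Δv = aΔt and Δx = v₀Δt + ½aΔt²; chain segment to segment.
0–2 s: v starts 5 m/s; Δx = 5·2 + ½·-8·2² = -6 m; v ends -11 m/s.
2–7 s: v starts -11 m/s; Δx = -11·5 + ½·5·5² = 7.5 m; v ends 14 m/s.
7–8 s: v starts 14 m/s; Δx = 14·1 + ½·8·1² = 18 m; v ends 22 m/s.
8–9 s: v starts 22 m/s; Δx = 22·1 + ½·-11·1² = 16.5 m; v ends 11 m/s.
x(9) = 2 + Σ Δx = 38 m.

38 m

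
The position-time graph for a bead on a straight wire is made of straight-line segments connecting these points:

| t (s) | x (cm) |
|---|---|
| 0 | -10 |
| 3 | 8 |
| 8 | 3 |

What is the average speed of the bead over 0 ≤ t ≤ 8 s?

Average speed = (total path length)/(elapsed time); on a piecewise-linear x-t graph the path length is Σ|Δx|.
0–3 s: |Δx| = |8 − -10| = 18 cm
3–8 s: |Δx| = |3 − 8| = 5 cm
Total path = 23 cm; average speed = 23/8 = 2.875 cm/s.

2.875 cm/s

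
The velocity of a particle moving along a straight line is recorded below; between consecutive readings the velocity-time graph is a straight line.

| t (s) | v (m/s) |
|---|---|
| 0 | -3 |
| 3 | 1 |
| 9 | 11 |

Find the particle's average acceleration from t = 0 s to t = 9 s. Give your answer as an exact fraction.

14/9 m/s²

Average acceleration = Δv/Δt = (11 − -3)/(9 − 0) = 14/9 m/s².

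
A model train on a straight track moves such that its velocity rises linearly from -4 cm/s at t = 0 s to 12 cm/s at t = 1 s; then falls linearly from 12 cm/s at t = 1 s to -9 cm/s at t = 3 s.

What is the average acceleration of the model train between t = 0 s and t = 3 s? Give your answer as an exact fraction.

-5/3 cm/s²

Average acceleration = Δv/Δt = (-9 − -4)/(3 − 0) = -5/3 cm/s².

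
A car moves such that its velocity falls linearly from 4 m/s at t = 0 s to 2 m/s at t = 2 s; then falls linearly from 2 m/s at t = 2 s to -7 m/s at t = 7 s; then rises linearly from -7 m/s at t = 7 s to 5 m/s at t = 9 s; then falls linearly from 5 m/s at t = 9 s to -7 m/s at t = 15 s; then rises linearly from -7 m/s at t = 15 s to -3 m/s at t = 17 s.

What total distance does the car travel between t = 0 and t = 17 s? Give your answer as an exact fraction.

997/18 m

Total distance travelled is ∫|v| dt — sum the magnitudes of each area piece.
0–2 s: |½(4 + 2)(2)| = 6 m
2–7 s: v = 0 at t = 28/9 s; triangle areas 10/9 + 245/18 = 265/18 m
7–9 s: v = 0 at t = 49/6 s; triangle areas 49/12 + 25/12 = 37/6 m
9–15 s: v = 0 at t = 11.5 s; triangle areas 6.25 + 12.25 = 18.5 m
15–17 s: |½(-7 + -3)(2)| = 10 m
Total distance = 997/18 m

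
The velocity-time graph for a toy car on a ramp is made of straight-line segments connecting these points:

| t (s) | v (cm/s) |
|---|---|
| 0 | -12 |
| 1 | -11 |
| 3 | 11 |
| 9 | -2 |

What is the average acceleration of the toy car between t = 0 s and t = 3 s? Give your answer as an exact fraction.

Average acceleration = Δv/Δt = (11 − -12)/(3 − 0) = 23/3 cm/s².

23/3 cm/s²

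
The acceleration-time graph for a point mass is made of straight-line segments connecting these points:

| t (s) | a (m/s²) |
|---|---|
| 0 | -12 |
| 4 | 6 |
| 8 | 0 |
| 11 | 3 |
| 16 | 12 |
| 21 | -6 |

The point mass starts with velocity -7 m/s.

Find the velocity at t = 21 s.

50 m/s

Δv equals the area under the a-t graph; then v = v₀ + Δv.
0–4 s: ½(-12 + 6)(4) = -12 m/s
4–8 s: ½(6 + 0)(4) = 12 m/s
8–11 s: ½(0 + 3)(3) = 4.5 m/s
11–16 s: ½(3 + 12)(5) = 37.5 m/s
16–21 s: ½(12 + -6)(5) = 15 m/s
Δv = 57 m/s, so v(21) = -7 + (57) = 50 m/s.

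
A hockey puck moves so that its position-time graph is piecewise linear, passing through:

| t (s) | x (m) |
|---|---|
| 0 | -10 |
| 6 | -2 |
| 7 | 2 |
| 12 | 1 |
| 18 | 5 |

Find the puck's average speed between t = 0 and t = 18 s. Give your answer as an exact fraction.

17/18 m/s

Average speed = (total path length)/(elapsed time); on a piecewise-linear x-t graph the path length is Σ|Δx|.
0–6 s: |Δx| = |-2 − -10| = 8 m
6–7 s: |Δx| = |2 − -2| = 4 m
7–12 s: |Δx| = |1 − 2| = 1 m
12–18 s: |Δx| = |5 − 1| = 4 m
Total path = 17 m; average speed = 17/18 = 17/18 m/s.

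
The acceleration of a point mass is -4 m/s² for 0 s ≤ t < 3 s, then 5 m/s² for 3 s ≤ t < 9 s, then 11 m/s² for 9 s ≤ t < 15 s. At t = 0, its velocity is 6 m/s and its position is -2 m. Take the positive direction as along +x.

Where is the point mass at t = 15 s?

On each constant-a segment, Δv = aΔt and Δx = v₀Δt + ½aΔt²; chain segment to segment.
0–3 s: v starts 6 m/s; Δx = 6·3 + ½·-4·3² = 0 m; v ends -6 m/s.
3–9 s: v starts -6 m/s; Δx = -6·6 + ½·5·6² = 54 m; v ends 24 m/s.
9–15 s: v starts 24 m/s; Δx = 24·6 + ½·11·6² = 342 m; v ends 90 m/s.
x(15) = -2 + Σ Δx = 394 m.

394 m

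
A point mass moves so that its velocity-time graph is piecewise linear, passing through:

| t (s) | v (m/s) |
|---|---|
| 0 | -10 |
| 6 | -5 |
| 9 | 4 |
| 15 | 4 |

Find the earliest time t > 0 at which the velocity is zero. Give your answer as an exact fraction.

t = 23/3 s

v changes sign on 6–9 s (from -5 to 4); the graph is linear there, so v = 0 at t = 6 + (5)·(9 − 6)/(4 − -5) = 23/3 s.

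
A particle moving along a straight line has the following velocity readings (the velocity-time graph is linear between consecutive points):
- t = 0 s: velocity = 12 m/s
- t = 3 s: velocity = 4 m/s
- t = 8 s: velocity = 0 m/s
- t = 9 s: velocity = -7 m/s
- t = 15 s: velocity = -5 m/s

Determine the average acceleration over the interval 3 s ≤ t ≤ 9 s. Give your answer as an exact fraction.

Average acceleration = Δv/Δt = (-7 − 4)/(9 − 3) = -11/6 m/s².

-11/6 m/s²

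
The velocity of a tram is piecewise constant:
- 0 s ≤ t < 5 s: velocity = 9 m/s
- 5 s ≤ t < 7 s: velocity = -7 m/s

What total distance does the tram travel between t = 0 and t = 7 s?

59 m

Distance (not displacement) is the total path length: add the absolute areas under v-t.
0–5 s: |9| × 5 = 45 m
5–7 s: |-7| × 2 = 14 m
Total distance = 59 m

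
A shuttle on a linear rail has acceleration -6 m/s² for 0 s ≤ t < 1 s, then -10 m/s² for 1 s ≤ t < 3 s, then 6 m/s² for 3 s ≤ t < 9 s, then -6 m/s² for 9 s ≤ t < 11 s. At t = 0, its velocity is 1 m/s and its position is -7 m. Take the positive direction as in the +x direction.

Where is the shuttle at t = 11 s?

-71 m

On each constant-a segment, Δv = aΔt and Δx = v₀Δt + ½aΔt²; chain segment to segment.
0–1 s: v starts 1 m/s; Δx = 1·1 + ½·-6·1² = -2 m; v ends -5 m/s.
1–3 s: v starts -5 m/s; Δx = -5·2 + ½·-10·2² = -30 m; v ends -25 m/s.
3–9 s: v starts -25 m/s; Δx = -25·6 + ½·6·6² = -42 m; v ends 11 m/s.
9–11 s: v starts 11 m/s; Δx = 11·2 + ½·-6·2² = 10 m; v ends -1 m/s.
x(11) = -7 + Σ Δx = -71 m.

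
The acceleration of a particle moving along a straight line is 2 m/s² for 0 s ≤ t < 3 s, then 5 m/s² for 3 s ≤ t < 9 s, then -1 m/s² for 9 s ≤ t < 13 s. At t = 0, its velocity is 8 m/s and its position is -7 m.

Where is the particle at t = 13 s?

On each constant-a segment, Δv = aΔt and Δx = v₀Δt + ½aΔt²; chain segment to segment.
0–3 s: v starts 8 m/s; Δx = 8·3 + ½·2·3² = 33 m; v ends 14 m/s.
3–9 s: v starts 14 m/s; Δx = 14·6 + ½·5·6² = 174 m; v ends 44 m/s.
9–13 s: v starts 44 m/s; Δx = 44·4 + ½·-1·4² = 168 m; v ends 40 m/s.
x(13) = -7 + Σ Δx = 368 m.

368 m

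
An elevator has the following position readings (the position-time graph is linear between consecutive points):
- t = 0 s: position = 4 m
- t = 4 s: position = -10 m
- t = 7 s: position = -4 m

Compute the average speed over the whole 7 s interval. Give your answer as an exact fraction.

20/7 m/s

Average speed = (total path length)/(elapsed time); on a piecewise-linear x-t graph the path length is Σ|Δx|.
0–4 s: |Δx| = |-10 − 4| = 14 m
4–7 s: |Δx| = |-4 − -10| = 6 m
Total path = 20 m; average speed = 20/7 = 20/7 m/s.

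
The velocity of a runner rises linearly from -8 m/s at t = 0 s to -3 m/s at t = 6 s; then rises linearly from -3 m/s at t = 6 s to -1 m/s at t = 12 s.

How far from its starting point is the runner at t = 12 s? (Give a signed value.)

-45 m

Displacement is the signed area under the v-t curve.
0–6 s: ½(-8 + -3)(6) = -33 m
6–12 s: ½(-3 + -1)(6) = -12 m
Net displacement = -45 m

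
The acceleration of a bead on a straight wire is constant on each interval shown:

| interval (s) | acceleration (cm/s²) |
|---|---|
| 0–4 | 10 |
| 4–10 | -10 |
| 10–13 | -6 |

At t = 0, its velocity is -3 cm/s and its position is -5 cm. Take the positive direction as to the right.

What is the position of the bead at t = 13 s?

9 cm

On each constant-a segment, Δv = aΔt and Δx = v₀Δt + ½aΔt²; chain segment to segment.
0–4 s: v starts -3 cm/s; Δx = -3·4 + ½·10·4² = 68 cm; v ends 37 cm/s.
4–10 s: v starts 37 cm/s; Δx = 37·6 + ½·-10·6² = 42 cm; v ends -23 cm/s.
10–13 s: v starts -23 cm/s; Δx = -23·3 + ½·-6·3² = -96 cm; v ends -41 cm/s.
x(13) = -5 + Σ Δx = 9 cm.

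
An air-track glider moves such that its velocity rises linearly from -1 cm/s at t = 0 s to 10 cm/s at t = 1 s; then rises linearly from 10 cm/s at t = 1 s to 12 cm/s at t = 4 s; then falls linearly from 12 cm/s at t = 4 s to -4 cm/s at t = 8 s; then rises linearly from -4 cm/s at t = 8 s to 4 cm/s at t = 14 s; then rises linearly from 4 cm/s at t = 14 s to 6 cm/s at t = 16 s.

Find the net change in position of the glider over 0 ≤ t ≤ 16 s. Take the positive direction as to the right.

Net displacement equals the area under the velocity-time graph (areas below the axis count negative).
0–1 s: ½(-1 + 10)(1) = 4.5 cm
1–4 s: ½(10 + 12)(3) = 33 cm
4–8 s: ½(12 + -4)(4) = 16 cm
8–14 s: ½(-4 + 4)(6) = 0 cm
14–16 s: ½(4 + 6)(2) = 10 cm
Net displacement = 63.5 cm

63.5 cm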